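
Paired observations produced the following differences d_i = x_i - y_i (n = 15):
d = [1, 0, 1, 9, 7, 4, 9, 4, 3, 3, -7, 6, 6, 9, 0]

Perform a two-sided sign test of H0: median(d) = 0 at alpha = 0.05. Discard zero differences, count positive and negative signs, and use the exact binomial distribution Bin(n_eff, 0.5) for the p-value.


Step 1: Discard zero differences. Original n = 15; n_eff = number of nonzero differences = 13.
Nonzero differences (with sign): +1, +1, +9, +7, +4, +9, +4, +3, +3, -7, +6, +6, +9
Step 2: Count signs: positive = 12, negative = 1.
Step 3: Under H0: P(positive) = 0.5, so the number of positives S ~ Bin(13, 0.5).
Step 4: Two-sided exact p-value = sum of Bin(13,0.5) probabilities at or below the observed probability = 0.003418.
Step 5: alpha = 0.05. reject H0.

n_eff = 13, pos = 12, neg = 1, p = 0.003418, reject H0.


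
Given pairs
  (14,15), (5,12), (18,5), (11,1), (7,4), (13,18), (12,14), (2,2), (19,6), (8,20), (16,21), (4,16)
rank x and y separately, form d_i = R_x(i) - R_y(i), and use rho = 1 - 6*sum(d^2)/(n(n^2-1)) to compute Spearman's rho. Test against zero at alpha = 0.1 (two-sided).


Step 1: Rank x and y separately (midranks; no ties here).
rank(x): 14->9, 5->3, 18->11, 11->6, 7->4, 13->8, 12->7, 2->1, 19->12, 8->5, 16->10, 4->2
rank(y): 15->8, 12->6, 5->4, 1->1, 4->3, 18->10, 14->7, 2->2, 6->5, 20->11, 21->12, 16->9
Step 2: d_i = R_x(i) - R_y(i); compute d_i^2.
  (9-8)^2=1, (3-6)^2=9, (11-4)^2=49, (6-1)^2=25, (4-3)^2=1, (8-10)^2=4, (7-7)^2=0, (1-2)^2=1, (12-5)^2=49, (5-11)^2=36, (10-12)^2=4, (2-9)^2=49
sum(d^2) = 228.
Step 3: rho = 1 - 6*228 / (12*(12^2 - 1)) = 1 - 1368/1716 = 0.202797.
Step 4: Under H0, t = rho * sqrt((n-2)/(1-rho^2)) = 0.6549 ~ t(10).
Step 5: Two-sided p-value from the t-distribution with 10 df = 0.527302.
Step 6: alpha = 0.1. fail to reject H0.

rho = 0.2028, p = 0.527302, fail to reject H0 at alpha = 0.1.


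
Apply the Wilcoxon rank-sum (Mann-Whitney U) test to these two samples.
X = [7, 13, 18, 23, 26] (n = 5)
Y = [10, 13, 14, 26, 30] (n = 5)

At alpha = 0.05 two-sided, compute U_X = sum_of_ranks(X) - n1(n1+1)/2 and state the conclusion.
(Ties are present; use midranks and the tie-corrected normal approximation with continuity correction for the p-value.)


Step 1: Combine and sort all 10 observations; assign midranks.
sorted (value, group): (7,X), (10,Y), (13,X), (13,Y), (14,Y), (18,X), (23,X), (26,X), (26,Y), (30,Y)
ranks: 7->1, 10->2, 13->3.5, 13->3.5, 14->5, 18->6, 23->7, 26->8.5, 26->8.5, 30->10
Step 2: Rank sum for X: R1 = 1 + 3.5 + 6 + 7 + 8.5 = 26.
Step 3: U_X = R1 - n1(n1+1)/2 = 26 - 5*6/2 = 26 - 15 = 11.
       U_Y = n1*n2 - U_X = 25 - 11 = 14.
Step 4: Ties are present, so use the tie-corrected normal approximation (with continuity correction) for the p-value.
Step 5: p-value = 0.833534; compare to alpha = 0.05. fail to reject H0.

U_X = 11, p = 0.833534, fail to reject H0 at alpha = 0.05.


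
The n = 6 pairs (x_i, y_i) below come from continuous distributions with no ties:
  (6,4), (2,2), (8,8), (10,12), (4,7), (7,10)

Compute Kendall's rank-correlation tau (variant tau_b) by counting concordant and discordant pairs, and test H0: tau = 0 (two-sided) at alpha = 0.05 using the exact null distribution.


Step 1: Enumerate the 15 unordered pairs (i,j) with i<j and classify each by sign(x_j-x_i) * sign(y_j-y_i).
  (1,2):dx=-4,dy=-2->C; (1,3):dx=+2,dy=+4->C; (1,4):dx=+4,dy=+8->C; (1,5):dx=-2,dy=+3->D
  (1,6):dx=+1,dy=+6->C; (2,3):dx=+6,dy=+6->C; (2,4):dx=+8,dy=+10->C; (2,5):dx=+2,dy=+5->C
  (2,6):dx=+5,dy=+8->C; (3,4):dx=+2,dy=+4->C; (3,5):dx=-4,dy=-1->C; (3,6):dx=-1,dy=+2->D
  (4,5):dx=-6,dy=-5->C; (4,6):dx=-3,dy=-2->C; (5,6):dx=+3,dy=+3->C
Step 2: C = 13, D = 2, total pairs = 15.
Step 3: tau = (C - D)/(n(n-1)/2) = (13 - 2)/15 = 0.733333.
Step 4: Exact two-sided p-value (enumerate n! = 720 permutations of y under H0): p = 0.055556.
Step 5: alpha = 0.05. fail to reject H0.

tau_b = 0.7333 (C=13, D=2), p = 0.055556, fail to reject H0.


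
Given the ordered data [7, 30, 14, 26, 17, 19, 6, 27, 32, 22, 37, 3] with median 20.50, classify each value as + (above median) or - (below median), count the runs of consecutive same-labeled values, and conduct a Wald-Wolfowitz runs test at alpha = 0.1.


Step 1: Compute median = 20.50; label A = above, B = below.
Labels in order: BABABBBAAAAB  (n_A = 6, n_B = 6)
Step 2: Count runs R = 7.
Step 3: Under H0 (random ordering), E[R] = 2*n_A*n_B/(n_A+n_B) + 1 = 2*6*6/12 + 1 = 7.0000.
        Var[R] = 2*n_A*n_B*(2*n_A*n_B - n_A - n_B) / ((n_A+n_B)^2 * (n_A+n_B-1)) = 4320/1584 = 2.7273.
        SD[R] = 1.6514.
Step 4: R = E[R], so z = 0 with no continuity correction.
Step 5: Two-sided p-value via normal approximation = 2*(1 - Phi(|z|)) = 1.000000.
Step 6: alpha = 0.1. fail to reject H0.

R = 7, z = 0.0000, p = 1.000000, fail to reject H0.


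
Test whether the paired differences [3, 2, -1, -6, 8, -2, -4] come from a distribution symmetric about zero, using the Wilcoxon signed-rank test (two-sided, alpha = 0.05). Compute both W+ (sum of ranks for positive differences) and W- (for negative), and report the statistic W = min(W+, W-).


Step 1: Drop any zero differences (none here) and take |d_i|.
|d| = [3, 2, 1, 6, 8, 2, 4]
Step 2: Midrank |d_i| (ties get averaged ranks).
ranks: |3|->4, |2|->2.5, |1|->1, |6|->6, |8|->7, |2|->2.5, |4|->5
Step 3: Attach original signs; sum ranks with positive sign and with negative sign.
W+ = 4 + 2.5 + 7 = 13.5
W- = 1 + 6 + 2.5 + 5 = 14.5
(Check: W+ + W- = 28 should equal n(n+1)/2 = 28.)
Step 4: Test statistic W = min(W+, W-) = 13.5.
Step 5: Ties in |d|, so use the tie-corrected normal approximation.
        E[W] = n(n+1)/4 = 7*8/4 = 14.
        Tie groups: |d|=2 (t=2); sum(t^3 - t) = 6.
        Var[W] = n(n+1)(2n+1)/24 - sum(t^3-t)/48 = 840/24 - 6/48 = 34.875.
        z = (W - E[W]) / sqrt(Var[W]) = (13.5 - 14) / 5.9055 = -0.0847.
        Two-sided p = 2*Phi(z) = 0.932526.
Step 6: alpha = 0.05. fail to reject H0.

W+ = 13.5, W- = 14.5, W = min = 13.5, p = 0.932526, fail to reject H0.


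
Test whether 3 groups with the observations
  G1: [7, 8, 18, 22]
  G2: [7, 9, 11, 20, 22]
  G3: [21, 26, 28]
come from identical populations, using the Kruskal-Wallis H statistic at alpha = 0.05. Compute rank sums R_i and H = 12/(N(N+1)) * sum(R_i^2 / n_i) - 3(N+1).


Step 1: Combine all N = 12 observations and assign midranks.
sorted (value, group, rank): (7,G1,1.5), (7,G2,1.5), (8,G1,3), (9,G2,4), (11,G2,5), (18,G1,6), (20,G2,7), (21,G3,8), (22,G1,9.5), (22,G2,9.5), (26,G3,11), (28,G3,12)
Step 2: Sum ranks within each group.
R_1 = 20 (n_1 = 4)
R_2 = 27 (n_2 = 5)
R_3 = 31 (n_3 = 3)
Step 3: H = 12/(N(N+1)) * sum(R_i^2/n_i) - 3(N+1)
     = 12/(12*13) * (20^2/4 + 27^2/5 + 31^2/3) - 3*13
     = 0.076923 * 566.133 - 39
     = 4.548718.
Step 4: Ties present; correction factor C = 1 - 12/(12^3 - 12) = 0.993007. Corrected H = 4.548718 / 0.993007 = 4.580751.
Step 5: Under H0, H ~ chi^2(2); p-value = 0.101228.
Step 6: alpha = 0.05. fail to reject H0.

H = 4.5808, df = 2, p = 0.101228, fail to reject H0.


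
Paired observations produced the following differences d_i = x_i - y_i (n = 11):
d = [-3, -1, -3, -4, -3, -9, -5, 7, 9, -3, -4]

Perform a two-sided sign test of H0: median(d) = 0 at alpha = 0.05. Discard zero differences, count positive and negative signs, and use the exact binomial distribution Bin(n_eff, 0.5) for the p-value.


Step 1: Discard zero differences. Original n = 11; n_eff = number of nonzero differences = 11.
Nonzero differences (with sign): -3, -1, -3, -4, -3, -9, -5, +7, +9, -3, -4
Step 2: Count signs: positive = 2, negative = 9.
Step 3: Under H0: P(positive) = 0.5, so the number of positives S ~ Bin(11, 0.5).
Step 4: Two-sided exact p-value = sum of Bin(11,0.5) probabilities at or below the observed probability = 0.065430.
Step 5: alpha = 0.05. fail to reject H0.

n_eff = 11, pos = 2, neg = 9, p = 0.065430, fail to reject H0.


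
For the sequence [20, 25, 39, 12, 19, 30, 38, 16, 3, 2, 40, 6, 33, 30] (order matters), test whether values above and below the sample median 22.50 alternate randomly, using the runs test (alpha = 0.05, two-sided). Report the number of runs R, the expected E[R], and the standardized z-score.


Step 1: Compute median = 22.50; label A = above, B = below.
Labels in order: BAABBAABBBABAA  (n_A = 7, n_B = 7)
Step 2: Count runs R = 8.
Step 3: Under H0 (random ordering), E[R] = 2*n_A*n_B/(n_A+n_B) + 1 = 2*7*7/14 + 1 = 8.0000.
        Var[R] = 2*n_A*n_B*(2*n_A*n_B - n_A - n_B) / ((n_A+n_B)^2 * (n_A+n_B-1)) = 8232/2548 = 3.2308.
        SD[R] = 1.7974.
Step 4: R = E[R], so z = 0 with no continuity correction.
Step 5: Two-sided p-value via normal approximation = 2*(1 - Phi(|z|)) = 1.000000.
Step 6: alpha = 0.05. fail to reject H0.

R = 8, z = 0.0000, p = 1.000000, fail to reject H0.


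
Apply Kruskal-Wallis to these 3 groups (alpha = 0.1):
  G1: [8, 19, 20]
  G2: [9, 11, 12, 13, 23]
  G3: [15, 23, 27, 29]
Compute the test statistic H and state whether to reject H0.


Step 1: Combine all N = 12 observations and assign midranks.
sorted (value, group, rank): (8,G1,1), (9,G2,2), (11,G2,3), (12,G2,4), (13,G2,5), (15,G3,6), (19,G1,7), (20,G1,8), (23,G2,9.5), (23,G3,9.5), (27,G3,11), (29,G3,12)
Step 2: Sum ranks within each group.
R_1 = 16 (n_1 = 3)
R_2 = 23.5 (n_2 = 5)
R_3 = 38.5 (n_3 = 4)
Step 3: H = 12/(N(N+1)) * sum(R_i^2/n_i) - 3(N+1)
     = 12/(12*13) * (16^2/3 + 23.5^2/5 + 38.5^2/4) - 3*13
     = 0.076923 * 566.346 - 39
     = 4.565064.
Step 4: Ties present; correction factor C = 1 - 6/(12^3 - 12) = 0.996503. Corrected H = 4.565064 / 0.996503 = 4.581082.
Step 5: Under H0, H ~ chi^2(2); p-value = 0.101212.
Step 6: alpha = 0.1. fail to reject H0.

H = 4.5811, df = 2, p = 0.101212, fail to reject H0.


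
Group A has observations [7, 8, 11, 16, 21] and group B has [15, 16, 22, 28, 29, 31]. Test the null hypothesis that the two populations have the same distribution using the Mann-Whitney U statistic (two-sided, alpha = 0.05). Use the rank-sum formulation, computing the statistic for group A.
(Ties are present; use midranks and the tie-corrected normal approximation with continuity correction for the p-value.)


Step 1: Combine and sort all 11 observations; assign midranks.
sorted (value, group): (7,X), (8,X), (11,X), (15,Y), (16,X), (16,Y), (21,X), (22,Y), (28,Y), (29,Y), (31,Y)
ranks: 7->1, 8->2, 11->3, 15->4, 16->5.5, 16->5.5, 21->7, 22->8, 28->9, 29->10, 31->11
Step 2: Rank sum for X: R1 = 1 + 2 + 3 + 5.5 + 7 = 18.5.
Step 3: U_X = R1 - n1(n1+1)/2 = 18.5 - 5*6/2 = 18.5 - 15 = 3.5.
       U_Y = n1*n2 - U_X = 30 - 3.5 = 26.5.
Step 4: Ties are present, so use the tie-corrected normal approximation (with continuity correction) for the p-value.
Step 5: p-value = 0.044126; compare to alpha = 0.05. reject H0.

U_X = 3.5, p = 0.044126, reject H0 at alpha = 0.05.


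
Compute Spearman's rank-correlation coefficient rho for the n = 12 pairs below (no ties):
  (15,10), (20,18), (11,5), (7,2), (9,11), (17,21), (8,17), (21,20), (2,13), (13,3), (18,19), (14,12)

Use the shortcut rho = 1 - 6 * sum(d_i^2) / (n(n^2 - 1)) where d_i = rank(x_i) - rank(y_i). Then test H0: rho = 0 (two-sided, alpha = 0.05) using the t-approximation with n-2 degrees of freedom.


Step 1: Rank x and y separately (midranks; no ties here).
rank(x): 15->8, 20->11, 11->5, 7->2, 9->4, 17->9, 8->3, 21->12, 2->1, 13->6, 18->10, 14->7
rank(y): 10->4, 18->9, 5->3, 2->1, 11->5, 21->12, 17->8, 20->11, 13->7, 3->2, 19->10, 12->6
Step 2: d_i = R_x(i) - R_y(i); compute d_i^2.
  (8-4)^2=16, (11-9)^2=4, (5-3)^2=4, (2-1)^2=1, (4-5)^2=1, (9-12)^2=9, (3-8)^2=25, (12-11)^2=1, (1-7)^2=36, (6-2)^2=16, (10-10)^2=0, (7-6)^2=1
sum(d^2) = 114.
Step 3: rho = 1 - 6*114 / (12*(12^2 - 1)) = 1 - 684/1716 = 0.601399.
Step 4: Under H0, t = rho * sqrt((n-2)/(1-rho^2)) = 2.3804 ~ t(10).
Step 5: Two-sided p-value from the t-distribution with 10 df = 0.038588.
Step 6: alpha = 0.05. reject H0.

rho = 0.6014, p = 0.038588, reject H0 at alpha = 0.05.


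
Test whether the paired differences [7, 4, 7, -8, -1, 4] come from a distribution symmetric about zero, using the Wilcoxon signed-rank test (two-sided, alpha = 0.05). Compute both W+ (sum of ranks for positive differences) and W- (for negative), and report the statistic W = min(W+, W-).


Step 1: Drop any zero differences (none here) and take |d_i|.
|d| = [7, 4, 7, 8, 1, 4]
Step 2: Midrank |d_i| (ties get averaged ranks).
ranks: |7|->4.5, |4|->2.5, |7|->4.5, |8|->6, |1|->1, |4|->2.5
Step 3: Attach original signs; sum ranks with positive sign and with negative sign.
W+ = 4.5 + 2.5 + 4.5 + 2.5 = 14
W- = 6 + 1 = 7
(Check: W+ + W- = 21 should equal n(n+1)/2 = 21.)
Step 4: Test statistic W = min(W+, W-) = 7.
Step 5: Ties in |d|, so use the tie-corrected normal approximation.
        E[W] = n(n+1)/4 = 6*7/4 = 10.5.
        Tie groups: |d|=4 (t=2), |d|=7 (t=2); sum(t^3 - t) = 12.
        Var[W] = n(n+1)(2n+1)/24 - sum(t^3-t)/48 = 546/24 - 12/48 = 22.5.
        z = (W - E[W]) / sqrt(Var[W]) = (7 - 10.5) / 4.7434 = -0.7379.
        Two-sided p = 2*Phi(z) = 0.460597.
Step 6: alpha = 0.05. fail to reject H0.

W+ = 14, W- = 7, W = min = 7, p = 0.460597, fail to reject H0.


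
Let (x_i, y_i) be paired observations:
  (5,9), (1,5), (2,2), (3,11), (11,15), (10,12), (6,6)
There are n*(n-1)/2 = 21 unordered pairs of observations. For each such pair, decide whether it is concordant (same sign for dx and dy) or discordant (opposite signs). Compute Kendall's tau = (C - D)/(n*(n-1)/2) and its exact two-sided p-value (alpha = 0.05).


Step 1: Enumerate the 21 unordered pairs (i,j) with i<j and classify each by sign(x_j-x_i) * sign(y_j-y_i).
  (1,2):dx=-4,dy=-4->C; (1,3):dx=-3,dy=-7->C; (1,4):dx=-2,dy=+2->D; (1,5):dx=+6,dy=+6->C
  (1,6):dx=+5,dy=+3->C; (1,7):dx=+1,dy=-3->D; (2,3):dx=+1,dy=-3->D; (2,4):dx=+2,dy=+6->C
  (2,5):dx=+10,dy=+10->C; (2,6):dx=+9,dy=+7->C; (2,7):dx=+5,dy=+1->C; (3,4):dx=+1,dy=+9->C
  (3,5):dx=+9,dy=+13->C; (3,6):dx=+8,dy=+10->C; (3,7):dx=+4,dy=+4->C; (4,5):dx=+8,dy=+4->C
  (4,6):dx=+7,dy=+1->C; (4,7):dx=+3,dy=-5->D; (5,6):dx=-1,dy=-3->C; (5,7):dx=-5,dy=-9->C
  (6,7):dx=-4,dy=-6->C
Step 2: C = 17, D = 4, total pairs = 21.
Step 3: tau = (C - D)/(n(n-1)/2) = (17 - 4)/21 = 0.619048.
Step 4: Exact two-sided p-value (enumerate n! = 5040 permutations of y under H0): p = 0.069048.
Step 5: alpha = 0.05. fail to reject H0.

tau_b = 0.6190 (C=17, D=4), p = 0.069048, fail to reject H0.


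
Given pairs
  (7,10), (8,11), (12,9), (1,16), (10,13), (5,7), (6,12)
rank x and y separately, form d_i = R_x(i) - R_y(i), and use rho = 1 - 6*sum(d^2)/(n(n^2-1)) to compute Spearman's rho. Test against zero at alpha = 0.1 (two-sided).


Step 1: Rank x and y separately (midranks; no ties here).
rank(x): 7->4, 8->5, 12->7, 1->1, 10->6, 5->2, 6->3
rank(y): 10->3, 11->4, 9->2, 16->7, 13->6, 7->1, 12->5
Step 2: d_i = R_x(i) - R_y(i); compute d_i^2.
  (4-3)^2=1, (5-4)^2=1, (7-2)^2=25, (1-7)^2=36, (6-6)^2=0, (2-1)^2=1, (3-5)^2=4
sum(d^2) = 68.
Step 3: rho = 1 - 6*68 / (7*(7^2 - 1)) = 1 - 408/336 = -0.214286.
Step 4: Under H0, t = rho * sqrt((n-2)/(1-rho^2)) = -0.4906 ~ t(5).
Step 5: Two-sided p-value from the t-distribution with 5 df = 0.644512.
Step 6: alpha = 0.1. fail to reject H0.

rho = -0.2143, p = 0.644512, fail to reject H0 at alpha = 0.1.


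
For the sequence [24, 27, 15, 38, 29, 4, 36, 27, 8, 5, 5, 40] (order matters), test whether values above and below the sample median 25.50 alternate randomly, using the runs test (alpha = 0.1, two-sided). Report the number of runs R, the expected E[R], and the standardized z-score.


Step 1: Compute median = 25.50; label A = above, B = below.
Labels in order: BABAABAABBBA  (n_A = 6, n_B = 6)
Step 2: Count runs R = 8.
Step 3: Under H0 (random ordering), E[R] = 2*n_A*n_B/(n_A+n_B) + 1 = 2*6*6/12 + 1 = 7.0000.
        Var[R] = 2*n_A*n_B*(2*n_A*n_B - n_A - n_B) / ((n_A+n_B)^2 * (n_A+n_B-1)) = 4320/1584 = 2.7273.
        SD[R] = 1.6514.
Step 4: Continuity-corrected z = (R - 0.5 - E[R]) / SD[R] = (8 - 0.5 - 7.0000) / 1.6514 = 0.3028.
Step 5: Two-sided p-value via normal approximation = 2*(1 - Phi(|z|)) = 0.762069.
Step 6: alpha = 0.1. fail to reject H0.

R = 8, z = 0.3028, p = 0.762069, fail to reject H0.


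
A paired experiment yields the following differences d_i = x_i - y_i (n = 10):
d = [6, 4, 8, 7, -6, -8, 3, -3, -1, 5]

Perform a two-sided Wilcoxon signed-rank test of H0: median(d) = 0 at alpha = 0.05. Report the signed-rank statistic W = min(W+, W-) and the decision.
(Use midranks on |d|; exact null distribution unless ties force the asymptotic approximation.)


Step 1: Drop any zero differences (none here) and take |d_i|.
|d| = [6, 4, 8, 7, 6, 8, 3, 3, 1, 5]
Step 2: Midrank |d_i| (ties get averaged ranks).
ranks: |6|->6.5, |4|->4, |8|->9.5, |7|->8, |6|->6.5, |8|->9.5, |3|->2.5, |3|->2.5, |1|->1, |5|->5
Step 3: Attach original signs; sum ranks with positive sign and with negative sign.
W+ = 6.5 + 4 + 9.5 + 8 + 2.5 + 5 = 35.5
W- = 6.5 + 9.5 + 2.5 + 1 = 19.5
(Check: W+ + W- = 55 should equal n(n+1)/2 = 55.)
Step 4: Test statistic W = min(W+, W-) = 19.5.
Step 5: Ties in |d|, so use the tie-corrected normal approximation.
        E[W] = n(n+1)/4 = 10*11/4 = 27.5.
        Tie groups: |d|=3 (t=2), |d|=6 (t=2), |d|=8 (t=2); sum(t^3 - t) = 18.
        Var[W] = n(n+1)(2n+1)/24 - sum(t^3-t)/48 = 2310/24 - 18/48 = 95.875.
        z = (W - E[W]) / sqrt(Var[W]) = (19.5 - 27.5) / 9.7916 = -0.8170.
        Two-sided p = 2*Phi(z) = 0.413912.
Step 6: alpha = 0.05. fail to reject H0.

W+ = 35.5, W- = 19.5, W = min = 19.5, p = 0.413912, fail to reject H0.


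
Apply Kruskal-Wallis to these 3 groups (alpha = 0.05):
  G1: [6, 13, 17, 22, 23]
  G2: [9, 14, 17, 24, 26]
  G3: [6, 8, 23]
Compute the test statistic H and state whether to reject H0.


Step 1: Combine all N = 13 observations and assign midranks.
sorted (value, group, rank): (6,G1,1.5), (6,G3,1.5), (8,G3,3), (9,G2,4), (13,G1,5), (14,G2,6), (17,G1,7.5), (17,G2,7.5), (22,G1,9), (23,G1,10.5), (23,G3,10.5), (24,G2,12), (26,G2,13)
Step 2: Sum ranks within each group.
R_1 = 33.5 (n_1 = 5)
R_2 = 42.5 (n_2 = 5)
R_3 = 15 (n_3 = 3)
Step 3: H = 12/(N(N+1)) * sum(R_i^2/n_i) - 3(N+1)
     = 12/(13*14) * (33.5^2/5 + 42.5^2/5 + 15^2/3) - 3*14
     = 0.065934 * 660.7 - 42
     = 1.562637.
Step 4: Ties present; correction factor C = 1 - 18/(13^3 - 13) = 0.991758. Corrected H = 1.562637 / 0.991758 = 1.575623.
Step 5: Under H0, H ~ chi^2(2); p-value = 0.454839.
Step 6: alpha = 0.05. fail to reject H0.

H = 1.5756, df = 2, p = 0.454839, fail to reject H0.


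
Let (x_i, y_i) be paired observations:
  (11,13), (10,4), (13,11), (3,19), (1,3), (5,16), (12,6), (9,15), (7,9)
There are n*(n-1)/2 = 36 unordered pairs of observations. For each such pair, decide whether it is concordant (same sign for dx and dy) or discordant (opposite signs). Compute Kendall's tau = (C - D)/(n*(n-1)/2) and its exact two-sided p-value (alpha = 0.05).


Step 1: Enumerate the 36 unordered pairs (i,j) with i<j and classify each by sign(x_j-x_i) * sign(y_j-y_i).
  (1,2):dx=-1,dy=-9->C; (1,3):dx=+2,dy=-2->D; (1,4):dx=-8,dy=+6->D; (1,5):dx=-10,dy=-10->C
  (1,6):dx=-6,dy=+3->D; (1,7):dx=+1,dy=-7->D; (1,8):dx=-2,dy=+2->D; (1,9):dx=-4,dy=-4->C
  (2,3):dx=+3,dy=+7->C; (2,4):dx=-7,dy=+15->D; (2,5):dx=-9,dy=-1->C; (2,6):dx=-5,dy=+12->D
  (2,7):dx=+2,dy=+2->C; (2,8):dx=-1,dy=+11->D; (2,9):dx=-3,dy=+5->D; (3,4):dx=-10,dy=+8->D
  (3,5):dx=-12,dy=-8->C; (3,6):dx=-8,dy=+5->D; (3,7):dx=-1,dy=-5->C; (3,8):dx=-4,dy=+4->D
  (3,9):dx=-6,dy=-2->C; (4,5):dx=-2,dy=-16->C; (4,6):dx=+2,dy=-3->D; (4,7):dx=+9,dy=-13->D
  (4,8):dx=+6,dy=-4->D; (4,9):dx=+4,dy=-10->D; (5,6):dx=+4,dy=+13->C; (5,7):dx=+11,dy=+3->C
  (5,8):dx=+8,dy=+12->C; (5,9):dx=+6,dy=+6->C; (6,7):dx=+7,dy=-10->D; (6,8):dx=+4,dy=-1->D
  (6,9):dx=+2,dy=-7->D; (7,8):dx=-3,dy=+9->D; (7,9):dx=-5,dy=+3->D; (8,9):dx=-2,dy=-6->C
Step 2: C = 15, D = 21, total pairs = 36.
Step 3: tau = (C - D)/(n(n-1)/2) = (15 - 21)/36 = -0.166667.
Step 4: Exact two-sided p-value (enumerate n! = 362880 permutations of y under H0): p = 0.612202.
Step 5: alpha = 0.05. fail to reject H0.

tau_b = -0.1667 (C=15, D=21), p = 0.612202, fail to reject H0.


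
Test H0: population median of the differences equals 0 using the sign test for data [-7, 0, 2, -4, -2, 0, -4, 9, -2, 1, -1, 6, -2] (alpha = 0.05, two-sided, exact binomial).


Step 1: Discard zero differences. Original n = 13; n_eff = number of nonzero differences = 11.
Nonzero differences (with sign): -7, +2, -4, -2, -4, +9, -2, +1, -1, +6, -2
Step 2: Count signs: positive = 4, negative = 7.
Step 3: Under H0: P(positive) = 0.5, so the number of positives S ~ Bin(11, 0.5).
Step 4: Two-sided exact p-value = sum of Bin(11,0.5) probabilities at or below the observed probability = 0.548828.
Step 5: alpha = 0.05. fail to reject H0.

n_eff = 11, pos = 4, neg = 7, p = 0.548828, fail to reject H0.


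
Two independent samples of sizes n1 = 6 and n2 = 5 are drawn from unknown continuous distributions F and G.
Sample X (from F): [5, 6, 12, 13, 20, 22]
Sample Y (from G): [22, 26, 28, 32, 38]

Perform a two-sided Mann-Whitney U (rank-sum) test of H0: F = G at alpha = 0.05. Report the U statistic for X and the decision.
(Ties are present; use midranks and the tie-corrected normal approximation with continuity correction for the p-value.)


Step 1: Combine and sort all 11 observations; assign midranks.
sorted (value, group): (5,X), (6,X), (12,X), (13,X), (20,X), (22,X), (22,Y), (26,Y), (28,Y), (32,Y), (38,Y)
ranks: 5->1, 6->2, 12->3, 13->4, 20->5, 22->6.5, 22->6.5, 26->8, 28->9, 32->10, 38->11
Step 2: Rank sum for X: R1 = 1 + 2 + 3 + 4 + 5 + 6.5 = 21.5.
Step 3: U_X = R1 - n1(n1+1)/2 = 21.5 - 6*7/2 = 21.5 - 21 = 0.5.
       U_Y = n1*n2 - U_X = 30 - 0.5 = 29.5.
Step 4: Ties are present, so use the tie-corrected normal approximation (with continuity correction) for the p-value.
Step 5: p-value = 0.010411; compare to alpha = 0.05. reject H0.

U_X = 0.5, p = 0.010411, reject H0 at alpha = 0.05.


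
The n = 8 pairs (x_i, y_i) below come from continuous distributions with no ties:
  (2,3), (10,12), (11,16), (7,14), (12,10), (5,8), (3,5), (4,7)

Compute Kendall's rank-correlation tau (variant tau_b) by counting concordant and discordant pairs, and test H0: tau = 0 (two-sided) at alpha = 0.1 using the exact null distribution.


Step 1: Enumerate the 28 unordered pairs (i,j) with i<j and classify each by sign(x_j-x_i) * sign(y_j-y_i).
  (1,2):dx=+8,dy=+9->C; (1,3):dx=+9,dy=+13->C; (1,4):dx=+5,dy=+11->C; (1,5):dx=+10,dy=+7->C
  (1,6):dx=+3,dy=+5->C; (1,7):dx=+1,dy=+2->C; (1,8):dx=+2,dy=+4->C; (2,3):dx=+1,dy=+4->C
  (2,4):dx=-3,dy=+2->D; (2,5):dx=+2,dy=-2->D; (2,6):dx=-5,dy=-4->C; (2,7):dx=-7,dy=-7->C
  (2,8):dx=-6,dy=-5->C; (3,4):dx=-4,dy=-2->C; (3,5):dx=+1,dy=-6->D; (3,6):dx=-6,dy=-8->C
  (3,7):dx=-8,dy=-11->C; (3,8):dx=-7,dy=-9->C; (4,5):dx=+5,dy=-4->D; (4,6):dx=-2,dy=-6->C
  (4,7):dx=-4,dy=-9->C; (4,8):dx=-3,dy=-7->C; (5,6):dx=-7,dy=-2->C; (5,7):dx=-9,dy=-5->C
  (5,8):dx=-8,dy=-3->C; (6,7):dx=-2,dy=-3->C; (6,8):dx=-1,dy=-1->C; (7,8):dx=+1,dy=+2->C
Step 2: C = 24, D = 4, total pairs = 28.
Step 3: tau = (C - D)/(n(n-1)/2) = (24 - 4)/28 = 0.714286.
Step 4: Exact two-sided p-value (enumerate n! = 40320 permutations of y under H0): p = 0.014137.
Step 5: alpha = 0.1. reject H0.

tau_b = 0.7143 (C=24, D=4), p = 0.014137, reject H0.


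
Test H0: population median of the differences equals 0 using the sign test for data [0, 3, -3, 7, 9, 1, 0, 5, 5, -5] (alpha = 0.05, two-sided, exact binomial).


Step 1: Discard zero differences. Original n = 10; n_eff = number of nonzero differences = 8.
Nonzero differences (with sign): +3, -3, +7, +9, +1, +5, +5, -5
Step 2: Count signs: positive = 6, negative = 2.
Step 3: Under H0: P(positive) = 0.5, so the number of positives S ~ Bin(8, 0.5).
Step 4: Two-sided exact p-value = sum of Bin(8,0.5) probabilities at or below the observed probability = 0.289062.
Step 5: alpha = 0.05. fail to reject H0.

n_eff = 8, pos = 6, neg = 2, p = 0.289062, fail to reject H0.


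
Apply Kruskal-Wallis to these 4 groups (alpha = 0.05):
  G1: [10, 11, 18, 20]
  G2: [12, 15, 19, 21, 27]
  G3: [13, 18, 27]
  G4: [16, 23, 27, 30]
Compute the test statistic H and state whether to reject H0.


Step 1: Combine all N = 16 observations and assign midranks.
sorted (value, group, rank): (10,G1,1), (11,G1,2), (12,G2,3), (13,G3,4), (15,G2,5), (16,G4,6), (18,G1,7.5), (18,G3,7.5), (19,G2,9), (20,G1,10), (21,G2,11), (23,G4,12), (27,G2,14), (27,G3,14), (27,G4,14), (30,G4,16)
Step 2: Sum ranks within each group.
R_1 = 20.5 (n_1 = 4)
R_2 = 42 (n_2 = 5)
R_3 = 25.5 (n_3 = 3)
R_4 = 48 (n_4 = 4)
Step 3: H = 12/(N(N+1)) * sum(R_i^2/n_i) - 3(N+1)
     = 12/(16*17) * (20.5^2/4 + 42^2/5 + 25.5^2/3 + 48^2/4) - 3*17
     = 0.044118 * 1250.61 - 51
     = 4.174081.
Step 4: Ties present; correction factor C = 1 - 30/(16^3 - 16) = 0.992647. Corrected H = 4.174081 / 0.992647 = 4.205000.
Step 5: Under H0, H ~ chi^2(3); p-value = 0.240162.
Step 6: alpha = 0.05. fail to reject H0.

H = 4.2050, df = 3, p = 0.240162, fail to reject H0.


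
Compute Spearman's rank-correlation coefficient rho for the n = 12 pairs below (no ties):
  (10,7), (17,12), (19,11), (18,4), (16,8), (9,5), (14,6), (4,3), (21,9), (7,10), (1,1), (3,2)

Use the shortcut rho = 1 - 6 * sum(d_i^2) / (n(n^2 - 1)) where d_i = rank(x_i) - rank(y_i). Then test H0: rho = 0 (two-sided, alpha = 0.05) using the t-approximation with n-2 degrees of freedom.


Step 1: Rank x and y separately (midranks; no ties here).
rank(x): 10->6, 17->9, 19->11, 18->10, 16->8, 9->5, 14->7, 4->3, 21->12, 7->4, 1->1, 3->2
rank(y): 7->7, 12->12, 11->11, 4->4, 8->8, 5->5, 6->6, 3->3, 9->9, 10->10, 1->1, 2->2
Step 2: d_i = R_x(i) - R_y(i); compute d_i^2.
  (6-7)^2=1, (9-12)^2=9, (11-11)^2=0, (10-4)^2=36, (8-8)^2=0, (5-5)^2=0, (7-6)^2=1, (3-3)^2=0, (12-9)^2=9, (4-10)^2=36, (1-1)^2=0, (2-2)^2=0
sum(d^2) = 92.
Step 3: rho = 1 - 6*92 / (12*(12^2 - 1)) = 1 - 552/1716 = 0.678322.
Step 4: Under H0, t = rho * sqrt((n-2)/(1-rho^2)) = 2.9194 ~ t(10).
Step 5: Two-sided p-value from the t-distribution with 10 df = 0.015317.
Step 6: alpha = 0.05. reject H0.

rho = 0.6783, p = 0.015317, reject H0 at alpha = 0.05.


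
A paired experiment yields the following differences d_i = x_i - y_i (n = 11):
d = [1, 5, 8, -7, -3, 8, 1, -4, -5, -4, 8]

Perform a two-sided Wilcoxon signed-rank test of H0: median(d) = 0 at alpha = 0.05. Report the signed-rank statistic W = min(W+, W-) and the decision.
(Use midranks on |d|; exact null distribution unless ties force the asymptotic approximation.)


Step 1: Drop any zero differences (none here) and take |d_i|.
|d| = [1, 5, 8, 7, 3, 8, 1, 4, 5, 4, 8]
Step 2: Midrank |d_i| (ties get averaged ranks).
ranks: |1|->1.5, |5|->6.5, |8|->10, |7|->8, |3|->3, |8|->10, |1|->1.5, |4|->4.5, |5|->6.5, |4|->4.5, |8|->10
Step 3: Attach original signs; sum ranks with positive sign and with negative sign.
W+ = 1.5 + 6.5 + 10 + 10 + 1.5 + 10 = 39.5
W- = 8 + 3 + 4.5 + 6.5 + 4.5 = 26.5
(Check: W+ + W- = 66 should equal n(n+1)/2 = 66.)
Step 4: Test statistic W = min(W+, W-) = 26.5.
Step 5: Ties in |d|, so use the tie-corrected normal approximation.
        E[W] = n(n+1)/4 = 11*12/4 = 33.
        Tie groups: |d|=1 (t=2), |d|=4 (t=2), |d|=5 (t=2), |d|=8 (t=3); sum(t^3 - t) = 42.
        Var[W] = n(n+1)(2n+1)/24 - sum(t^3-t)/48 = 3036/24 - 42/48 = 125.625.
        z = (W - E[W]) / sqrt(Var[W]) = (26.5 - 33) / 11.2083 = -0.5799.
        Two-sided p = 2*Phi(z) = 0.561962.
Step 6: alpha = 0.05. fail to reject H0.

W+ = 39.5, W- = 26.5, W = min = 26.5, p = 0.561962, fail to reject H0.


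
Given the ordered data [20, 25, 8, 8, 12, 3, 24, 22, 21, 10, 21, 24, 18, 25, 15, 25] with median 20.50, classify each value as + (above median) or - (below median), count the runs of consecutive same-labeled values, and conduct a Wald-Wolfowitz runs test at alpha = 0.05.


Step 1: Compute median = 20.50; label A = above, B = below.
Labels in order: BABBBBAAABAABABA  (n_A = 8, n_B = 8)
Step 2: Count runs R = 10.
Step 3: Under H0 (random ordering), E[R] = 2*n_A*n_B/(n_A+n_B) + 1 = 2*8*8/16 + 1 = 9.0000.
        Var[R] = 2*n_A*n_B*(2*n_A*n_B - n_A - n_B) / ((n_A+n_B)^2 * (n_A+n_B-1)) = 14336/3840 = 3.7333.
        SD[R] = 1.9322.
Step 4: Continuity-corrected z = (R - 0.5 - E[R]) / SD[R] = (10 - 0.5 - 9.0000) / 1.9322 = 0.2588.
Step 5: Two-sided p-value via normal approximation = 2*(1 - Phi(|z|)) = 0.795809.
Step 6: alpha = 0.05. fail to reject H0.

R = 10, z = 0.2588, p = 0.795809, fail to reject H0.


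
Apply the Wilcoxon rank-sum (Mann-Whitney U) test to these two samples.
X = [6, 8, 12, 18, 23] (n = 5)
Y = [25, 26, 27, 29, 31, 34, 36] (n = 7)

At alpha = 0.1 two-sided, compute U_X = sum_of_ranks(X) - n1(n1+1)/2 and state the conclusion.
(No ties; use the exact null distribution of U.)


Step 1: Combine and sort all 12 observations; assign midranks.
sorted (value, group): (6,X), (8,X), (12,X), (18,X), (23,X), (25,Y), (26,Y), (27,Y), (29,Y), (31,Y), (34,Y), (36,Y)
ranks: 6->1, 8->2, 12->3, 18->4, 23->5, 25->6, 26->7, 27->8, 29->9, 31->10, 34->11, 36->12
Step 2: Rank sum for X: R1 = 1 + 2 + 3 + 4 + 5 = 15.
Step 3: U_X = R1 - n1(n1+1)/2 = 15 - 5*6/2 = 15 - 15 = 0.
       U_Y = n1*n2 - U_X = 35 - 0 = 35.
Step 4: No ties, so the exact null distribution of U (based on enumerating the C(12,5) = 792 equally likely rank assignments) gives the two-sided p-value.
Step 5: p-value = 0.002525; compare to alpha = 0.1. reject H0.

U_X = 0, p = 0.002525, reject H0 at alpha = 0.1.


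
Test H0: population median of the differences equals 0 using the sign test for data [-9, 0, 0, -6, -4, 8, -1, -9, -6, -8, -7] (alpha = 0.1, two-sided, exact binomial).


Step 1: Discard zero differences. Original n = 11; n_eff = number of nonzero differences = 9.
Nonzero differences (with sign): -9, -6, -4, +8, -1, -9, -6, -8, -7
Step 2: Count signs: positive = 1, negative = 8.
Step 3: Under H0: P(positive) = 0.5, so the number of positives S ~ Bin(9, 0.5).
Step 4: Two-sided exact p-value = sum of Bin(9,0.5) probabilities at or below the observed probability = 0.039062.
Step 5: alpha = 0.1. reject H0.

n_eff = 9, pos = 1, neg = 8, p = 0.039062, reject H0.


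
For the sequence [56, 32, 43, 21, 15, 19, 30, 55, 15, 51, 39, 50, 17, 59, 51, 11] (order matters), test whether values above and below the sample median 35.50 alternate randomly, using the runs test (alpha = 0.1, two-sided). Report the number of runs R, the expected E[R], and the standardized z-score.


Step 1: Compute median = 35.50; label A = above, B = below.
Labels in order: ABABBBBABAAABAAB  (n_A = 8, n_B = 8)
Step 2: Count runs R = 10.
Step 3: Under H0 (random ordering), E[R] = 2*n_A*n_B/(n_A+n_B) + 1 = 2*8*8/16 + 1 = 9.0000.
        Var[R] = 2*n_A*n_B*(2*n_A*n_B - n_A - n_B) / ((n_A+n_B)^2 * (n_A+n_B-1)) = 14336/3840 = 3.7333.
        SD[R] = 1.9322.
Step 4: Continuity-corrected z = (R - 0.5 - E[R]) / SD[R] = (10 - 0.5 - 9.0000) / 1.9322 = 0.2588.
Step 5: Two-sided p-value via normal approximation = 2*(1 - Phi(|z|)) = 0.795809.
Step 6: alpha = 0.1. fail to reject H0.

R = 10, z = 0.2588, p = 0.795809, fail to reject H0.


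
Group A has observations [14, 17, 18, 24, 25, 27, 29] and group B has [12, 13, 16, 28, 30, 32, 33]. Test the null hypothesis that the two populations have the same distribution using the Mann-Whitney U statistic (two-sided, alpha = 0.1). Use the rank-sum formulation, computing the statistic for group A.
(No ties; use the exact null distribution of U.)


Step 1: Combine and sort all 14 observations; assign midranks.
sorted (value, group): (12,Y), (13,Y), (14,X), (16,Y), (17,X), (18,X), (24,X), (25,X), (27,X), (28,Y), (29,X), (30,Y), (32,Y), (33,Y)
ranks: 12->1, 13->2, 14->3, 16->4, 17->5, 18->6, 24->7, 25->8, 27->9, 28->10, 29->11, 30->12, 32->13, 33->14
Step 2: Rank sum for X: R1 = 3 + 5 + 6 + 7 + 8 + 9 + 11 = 49.
Step 3: U_X = R1 - n1(n1+1)/2 = 49 - 7*8/2 = 49 - 28 = 21.
       U_Y = n1*n2 - U_X = 49 - 21 = 28.
Step 4: No ties, so the exact null distribution of U (based on enumerating the C(14,7) = 3432 equally likely rank assignments) gives the two-sided p-value.
Step 5: p-value = 0.710373; compare to alpha = 0.1. fail to reject H0.

U_X = 21, p = 0.710373, fail to reject H0 at alpha = 0.1.


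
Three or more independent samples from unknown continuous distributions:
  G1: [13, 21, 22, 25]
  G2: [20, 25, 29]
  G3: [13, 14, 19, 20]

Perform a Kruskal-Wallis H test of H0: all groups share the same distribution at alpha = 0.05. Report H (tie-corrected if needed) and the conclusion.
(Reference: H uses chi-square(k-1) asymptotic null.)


Step 1: Combine all N = 11 observations and assign midranks.
sorted (value, group, rank): (13,G1,1.5), (13,G3,1.5), (14,G3,3), (19,G3,4), (20,G2,5.5), (20,G3,5.5), (21,G1,7), (22,G1,8), (25,G1,9.5), (25,G2,9.5), (29,G2,11)
Step 2: Sum ranks within each group.
R_1 = 26 (n_1 = 4)
R_2 = 26 (n_2 = 3)
R_3 = 14 (n_3 = 4)
Step 3: H = 12/(N(N+1)) * sum(R_i^2/n_i) - 3(N+1)
     = 12/(11*12) * (26^2/4 + 26^2/3 + 14^2/4) - 3*12
     = 0.090909 * 443.333 - 36
     = 4.303030.
Step 4: Ties present; correction factor C = 1 - 18/(11^3 - 11) = 0.986364. Corrected H = 4.303030 / 0.986364 = 4.362519.
Step 5: Under H0, H ~ chi^2(2); p-value = 0.112899.
Step 6: alpha = 0.05. fail to reject H0.

H = 4.3625, df = 2, p = 0.112899, fail to reject H0.


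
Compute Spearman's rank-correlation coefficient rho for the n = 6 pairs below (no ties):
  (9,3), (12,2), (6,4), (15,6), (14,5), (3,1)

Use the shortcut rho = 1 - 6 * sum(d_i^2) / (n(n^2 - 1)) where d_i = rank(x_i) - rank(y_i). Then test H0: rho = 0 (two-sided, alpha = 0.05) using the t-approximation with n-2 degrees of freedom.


Step 1: Rank x and y separately (midranks; no ties here).
rank(x): 9->3, 12->4, 6->2, 15->6, 14->5, 3->1
rank(y): 3->3, 2->2, 4->4, 6->6, 5->5, 1->1
Step 2: d_i = R_x(i) - R_y(i); compute d_i^2.
  (3-3)^2=0, (4-2)^2=4, (2-4)^2=4, (6-6)^2=0, (5-5)^2=0, (1-1)^2=0
sum(d^2) = 8.
Step 3: rho = 1 - 6*8 / (6*(6^2 - 1)) = 1 - 48/210 = 0.771429.
Step 4: Under H0, t = rho * sqrt((n-2)/(1-rho^2)) = 2.4247 ~ t(4).
Step 5: Two-sided p-value from the t-distribution with 4 df = 0.072397.
Step 6: alpha = 0.05. fail to reject H0.

rho = 0.7714, p = 0.072397, fail to reject H0 at alpha = 0.05.


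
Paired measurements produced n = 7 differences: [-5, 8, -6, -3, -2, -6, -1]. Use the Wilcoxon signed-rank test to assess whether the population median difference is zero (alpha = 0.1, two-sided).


Step 1: Drop any zero differences (none here) and take |d_i|.
|d| = [5, 8, 6, 3, 2, 6, 1]
Step 2: Midrank |d_i| (ties get averaged ranks).
ranks: |5|->4, |8|->7, |6|->5.5, |3|->3, |2|->2, |6|->5.5, |1|->1
Step 3: Attach original signs; sum ranks with positive sign and with negative sign.
W+ = 7 = 7
W- = 4 + 5.5 + 3 + 2 + 5.5 + 1 = 21
(Check: W+ + W- = 28 should equal n(n+1)/2 = 28.)
Step 4: Test statistic W = min(W+, W-) = 7.
Step 5: Ties in |d|, so use the tie-corrected normal approximation.
        E[W] = n(n+1)/4 = 7*8/4 = 14.
        Tie groups: |d|=6 (t=2); sum(t^3 - t) = 6.
        Var[W] = n(n+1)(2n+1)/24 - sum(t^3-t)/48 = 840/24 - 6/48 = 34.875.
        z = (W - E[W]) / sqrt(Var[W]) = (7 - 14) / 5.9055 = -1.1853.
        Two-sided p = 2*Phi(z) = 0.235885.
Step 6: alpha = 0.1. fail to reject H0.

W+ = 7, W- = 21, W = min = 7, p = 0.235885, fail to reject H0.


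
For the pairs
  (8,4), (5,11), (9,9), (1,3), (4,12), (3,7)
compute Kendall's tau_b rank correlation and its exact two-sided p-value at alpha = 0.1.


Step 1: Enumerate the 15 unordered pairs (i,j) with i<j and classify each by sign(x_j-x_i) * sign(y_j-y_i).
  (1,2):dx=-3,dy=+7->D; (1,3):dx=+1,dy=+5->C; (1,4):dx=-7,dy=-1->C; (1,5):dx=-4,dy=+8->D
  (1,6):dx=-5,dy=+3->D; (2,3):dx=+4,dy=-2->D; (2,4):dx=-4,dy=-8->C; (2,5):dx=-1,dy=+1->D
  (2,6):dx=-2,dy=-4->C; (3,4):dx=-8,dy=-6->C; (3,5):dx=-5,dy=+3->D; (3,6):dx=-6,dy=-2->C
  (4,5):dx=+3,dy=+9->C; (4,6):dx=+2,dy=+4->C; (5,6):dx=-1,dy=-5->C
Step 2: C = 9, D = 6, total pairs = 15.
Step 3: tau = (C - D)/(n(n-1)/2) = (9 - 6)/15 = 0.200000.
Step 4: Exact two-sided p-value (enumerate n! = 720 permutations of y under H0): p = 0.719444.
Step 5: alpha = 0.1. fail to reject H0.

tau_b = 0.2000 (C=9, D=6), p = 0.719444, fail to reject H0.


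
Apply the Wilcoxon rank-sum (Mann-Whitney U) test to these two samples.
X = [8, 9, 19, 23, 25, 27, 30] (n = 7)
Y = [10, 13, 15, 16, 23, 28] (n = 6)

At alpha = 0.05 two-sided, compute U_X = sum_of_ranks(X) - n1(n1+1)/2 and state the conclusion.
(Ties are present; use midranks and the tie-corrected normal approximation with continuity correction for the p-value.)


Step 1: Combine and sort all 13 observations; assign midranks.
sorted (value, group): (8,X), (9,X), (10,Y), (13,Y), (15,Y), (16,Y), (19,X), (23,X), (23,Y), (25,X), (27,X), (28,Y), (30,X)
ranks: 8->1, 9->2, 10->3, 13->4, 15->5, 16->6, 19->7, 23->8.5, 23->8.5, 25->10, 27->11, 28->12, 30->13
Step 2: Rank sum for X: R1 = 1 + 2 + 7 + 8.5 + 10 + 11 + 13 = 52.5.
Step 3: U_X = R1 - n1(n1+1)/2 = 52.5 - 7*8/2 = 52.5 - 28 = 24.5.
       U_Y = n1*n2 - U_X = 42 - 24.5 = 17.5.
Step 4: Ties are present, so use the tie-corrected normal approximation (with continuity correction) for the p-value.
Step 5: p-value = 0.667806; compare to alpha = 0.05. fail to reject H0.

U_X = 24.5, p = 0.667806, fail to reject H0 at alpha = 0.05.


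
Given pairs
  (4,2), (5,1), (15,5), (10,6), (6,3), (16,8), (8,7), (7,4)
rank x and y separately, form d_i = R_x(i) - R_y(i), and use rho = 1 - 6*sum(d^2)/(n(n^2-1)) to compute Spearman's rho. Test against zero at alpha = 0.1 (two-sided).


Step 1: Rank x and y separately (midranks; no ties here).
rank(x): 4->1, 5->2, 15->7, 10->6, 6->3, 16->8, 8->5, 7->4
rank(y): 2->2, 1->1, 5->5, 6->6, 3->3, 8->8, 7->7, 4->4
Step 2: d_i = R_x(i) - R_y(i); compute d_i^2.
  (1-2)^2=1, (2-1)^2=1, (7-5)^2=4, (6-6)^2=0, (3-3)^2=0, (8-8)^2=0, (5-7)^2=4, (4-4)^2=0
sum(d^2) = 10.
Step 3: rho = 1 - 6*10 / (8*(8^2 - 1)) = 1 - 60/504 = 0.880952.
Step 4: Under H0, t = rho * sqrt((n-2)/(1-rho^2)) = 4.5601 ~ t(6).
Step 5: Two-sided p-value from the t-distribution with 6 df = 0.003850.
Step 6: alpha = 0.1. reject H0.

rho = 0.8810, p = 0.003850, reject H0 at alpha = 0.1.


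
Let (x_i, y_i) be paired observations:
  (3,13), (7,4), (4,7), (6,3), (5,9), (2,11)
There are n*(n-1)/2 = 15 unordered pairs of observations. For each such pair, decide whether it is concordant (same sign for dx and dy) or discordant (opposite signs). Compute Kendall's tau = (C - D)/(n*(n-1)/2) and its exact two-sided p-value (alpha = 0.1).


Step 1: Enumerate the 15 unordered pairs (i,j) with i<j and classify each by sign(x_j-x_i) * sign(y_j-y_i).
  (1,2):dx=+4,dy=-9->D; (1,3):dx=+1,dy=-6->D; (1,4):dx=+3,dy=-10->D; (1,5):dx=+2,dy=-4->D
  (1,6):dx=-1,dy=-2->C; (2,3):dx=-3,dy=+3->D; (2,4):dx=-1,dy=-1->C; (2,5):dx=-2,dy=+5->D
  (2,6):dx=-5,dy=+7->D; (3,4):dx=+2,dy=-4->D; (3,5):dx=+1,dy=+2->C; (3,6):dx=-2,dy=+4->D
  (4,5):dx=-1,dy=+6->D; (4,6):dx=-4,dy=+8->D; (5,6):dx=-3,dy=+2->D
Step 2: C = 3, D = 12, total pairs = 15.
Step 3: tau = (C - D)/(n(n-1)/2) = (3 - 12)/15 = -0.600000.
Step 4: Exact two-sided p-value (enumerate n! = 720 permutations of y under H0): p = 0.136111.
Step 5: alpha = 0.1. fail to reject H0.

tau_b = -0.6000 (C=3, D=12), p = 0.136111, fail to reject H0.


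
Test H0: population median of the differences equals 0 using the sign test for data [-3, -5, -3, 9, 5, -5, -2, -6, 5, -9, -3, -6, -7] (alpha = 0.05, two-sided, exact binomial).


Step 1: Discard zero differences. Original n = 13; n_eff = number of nonzero differences = 13.
Nonzero differences (with sign): -3, -5, -3, +9, +5, -5, -2, -6, +5, -9, -3, -6, -7
Step 2: Count signs: positive = 3, negative = 10.
Step 3: Under H0: P(positive) = 0.5, so the number of positives S ~ Bin(13, 0.5).
Step 4: Two-sided exact p-value = sum of Bin(13,0.5) probabilities at or below the observed probability = 0.092285.
Step 5: alpha = 0.05. fail to reject H0.

n_eff = 13, pos = 3, neg = 10, p = 0.092285, fail to reject H0.


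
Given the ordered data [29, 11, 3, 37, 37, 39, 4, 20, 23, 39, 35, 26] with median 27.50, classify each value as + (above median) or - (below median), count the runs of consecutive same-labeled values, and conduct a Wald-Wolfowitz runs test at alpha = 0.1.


Step 1: Compute median = 27.50; label A = above, B = below.
Labels in order: ABBAAABBBAAB  (n_A = 6, n_B = 6)
Step 2: Count runs R = 6.
Step 3: Under H0 (random ordering), E[R] = 2*n_A*n_B/(n_A+n_B) + 1 = 2*6*6/12 + 1 = 7.0000.
        Var[R] = 2*n_A*n_B*(2*n_A*n_B - n_A - n_B) / ((n_A+n_B)^2 * (n_A+n_B-1)) = 4320/1584 = 2.7273.
        SD[R] = 1.6514.
Step 4: Continuity-corrected z = (R + 0.5 - E[R]) / SD[R] = (6 + 0.5 - 7.0000) / 1.6514 = -0.3028.
Step 5: Two-sided p-value via normal approximation = 2*(1 - Phi(|z|)) = 0.762069.
Step 6: alpha = 0.1. fail to reject H0.

R = 6, z = -0.3028, p = 0.762069, fail to reject H0.
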